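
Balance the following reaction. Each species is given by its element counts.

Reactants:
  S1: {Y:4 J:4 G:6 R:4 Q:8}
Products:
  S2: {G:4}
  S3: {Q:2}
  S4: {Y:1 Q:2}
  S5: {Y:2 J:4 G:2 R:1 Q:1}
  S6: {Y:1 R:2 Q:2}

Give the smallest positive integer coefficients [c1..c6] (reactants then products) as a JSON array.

Coefficients: [2, 2, 3, 1, 2, 3]

Y: 2·4 = 8 | 2·0+3·0+1·1+2·2+3·1 = 8
J: 2·4 = 8 | 2·0+3·0+1·0+2·4+3·0 = 8
G: 2·6 = 12 | 2·4+3·0+1·0+2·2+3·0 = 12
R: 2·4 = 8 | 2·0+3·0+1·0+2·1+3·2 = 8
Q: 2·8 = 16 | 2·0+3·2+1·2+2·1+3·2 = 16
gcd(2,2,3,1,2,3) = 1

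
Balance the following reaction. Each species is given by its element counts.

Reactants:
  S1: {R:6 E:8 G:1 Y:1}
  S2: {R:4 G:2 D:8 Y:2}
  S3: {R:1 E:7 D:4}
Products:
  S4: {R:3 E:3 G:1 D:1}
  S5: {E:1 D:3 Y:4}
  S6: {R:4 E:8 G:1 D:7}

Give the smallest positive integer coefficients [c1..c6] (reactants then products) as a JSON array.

R: 2·6+3·4+5·1 = 29 | 3·3+2·0+5·4 = 29
E: 2·8+3·0+5·7 = 51 | 3·3+2·1+5·8 = 51
G: 2·1+3·2+5·0 = 8 | 3·1+2·0+5·1 = 8
D: 2·0+3·8+5·4 = 44 | 3·1+2·3+5·7 = 44
Y: 2·1+3·2+5·0 = 8 | 3·0+2·4+5·0 = 8
gcd(2,3,5,3,2,5) = 1

Coefficients: [2, 3, 5, 3, 2, 5]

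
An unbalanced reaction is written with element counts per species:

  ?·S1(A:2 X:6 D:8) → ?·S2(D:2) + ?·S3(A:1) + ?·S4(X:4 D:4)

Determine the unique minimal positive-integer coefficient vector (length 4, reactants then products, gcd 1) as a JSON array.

Coefficients: [2, 2, 4, 3]

A: 2·2 = 4 | 2·0+4·1+3·0 = 4
X: 2·6 = 12 | 2·0+4·0+3·4 = 12
D: 2·8 = 16 | 2·2+4·0+3·4 = 16
gcd(2,2,4,3) = 1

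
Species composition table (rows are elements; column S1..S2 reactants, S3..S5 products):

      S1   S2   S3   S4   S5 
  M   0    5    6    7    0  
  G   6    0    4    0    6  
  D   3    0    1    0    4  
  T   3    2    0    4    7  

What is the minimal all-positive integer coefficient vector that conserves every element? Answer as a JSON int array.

M: 5·0+5·5 = 25 | 3·6+1·7+3·0 = 25
G: 5·6+5·0 = 30 | 3·4+1·0+3·6 = 30
D: 5·3+5·0 = 15 | 3·1+1·0+3·4 = 15
T: 5·3+5·2 = 25 | 3·0+1·4+3·7 = 25
gcd(5,5,3,1,3) = 1

Coefficients: [5, 5, 3, 1, 3]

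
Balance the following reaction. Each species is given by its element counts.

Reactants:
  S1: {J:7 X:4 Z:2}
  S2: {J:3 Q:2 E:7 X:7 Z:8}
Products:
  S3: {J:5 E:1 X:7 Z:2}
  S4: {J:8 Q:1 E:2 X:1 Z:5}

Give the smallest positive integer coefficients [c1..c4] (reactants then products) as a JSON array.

J: 4·7+1·3 = 31 | 3·5+2·8 = 31
Q: 4·0+1·2 = 2 | 3·0+2·1 = 2
E: 4·0+1·7 = 7 | 3·1+2·2 = 7
X: 4·4+1·7 = 23 | 3·7+2·1 = 23
Z: 4·2+1·8 = 16 | 3·2+2·5 = 16
gcd(4,1,3,2) = 1

Coefficients: [4, 1, 3, 2]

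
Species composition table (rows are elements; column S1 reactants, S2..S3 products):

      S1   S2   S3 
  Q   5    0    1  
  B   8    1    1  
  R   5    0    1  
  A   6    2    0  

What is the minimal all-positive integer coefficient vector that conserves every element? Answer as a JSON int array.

Coefficients: [1, 3, 5]

Q: 1·5 = 5 | 3·0+5·1 = 5
B: 1·8 = 8 | 3·1+5·1 = 8
R: 1·5 = 5 | 3·0+5·1 = 5
A: 1·6 = 6 | 3·2+5·0 = 6
gcd(1,3,5) = 1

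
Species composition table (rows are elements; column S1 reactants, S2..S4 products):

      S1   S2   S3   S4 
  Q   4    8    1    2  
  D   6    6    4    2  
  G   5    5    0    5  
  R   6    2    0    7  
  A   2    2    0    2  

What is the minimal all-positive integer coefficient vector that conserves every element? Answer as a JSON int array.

Q: 5·4 = 20 | 1·8+4·1+4·2 = 20
D: 5·6 = 30 | 1·6+4·4+4·2 = 30
G: 5·5 = 25 | 1·5+4·0+4·5 = 25
R: 5·6 = 30 | 1·2+4·0+4·7 = 30
A: 5·2 = 10 | 1·2+4·0+4·2 = 10
gcd(5,1,4,4) = 1

Coefficients: [5, 1, 4, 4]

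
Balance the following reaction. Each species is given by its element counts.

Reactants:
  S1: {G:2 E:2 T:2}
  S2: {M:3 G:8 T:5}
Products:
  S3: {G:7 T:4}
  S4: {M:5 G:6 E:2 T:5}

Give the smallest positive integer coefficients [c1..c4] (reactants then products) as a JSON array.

Coefficients: [3, 5, 4, 3]

M: 3·0+5·3 = 15 | 4·0+3·5 = 15
G: 3·2+5·8 = 46 | 4·7+3·6 = 46
E: 3·2+5·0 = 6 | 4·0+3·2 = 6
T: 3·2+5·5 = 31 | 4·4+3·5 = 31
gcd(3,5,4,3) = 1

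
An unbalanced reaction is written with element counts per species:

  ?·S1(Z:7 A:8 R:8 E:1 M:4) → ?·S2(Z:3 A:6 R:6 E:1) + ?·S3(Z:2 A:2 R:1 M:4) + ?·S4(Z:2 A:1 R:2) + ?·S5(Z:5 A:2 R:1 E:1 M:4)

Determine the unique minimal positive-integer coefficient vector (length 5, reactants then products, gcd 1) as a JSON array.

Z: 6·7 = 42 | 5·3+5·2+6·2+1·5 = 42
A: 6·8 = 48 | 5·6+5·2+6·1+1·2 = 48
R: 6·8 = 48 | 5·6+5·1+6·2+1·1 = 48
E: 6·1 = 6 | 5·1+5·0+6·0+1·1 = 6
M: 6·4 = 24 | 5·0+5·4+6·0+1·4 = 24
gcd(6,5,5,6,1) = 1

Coefficients: [6, 5, 5, 6, 1]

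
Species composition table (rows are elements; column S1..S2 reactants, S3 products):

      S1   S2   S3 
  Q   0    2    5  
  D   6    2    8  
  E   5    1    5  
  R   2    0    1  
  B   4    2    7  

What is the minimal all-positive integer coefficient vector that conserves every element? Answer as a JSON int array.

Q: 1·0+5·2 = 10 | 2·5 = 10
D: 1·6+5·2 = 16 | 2·8 = 16
E: 1·5+5·1 = 10 | 2·5 = 10
R: 1·2+5·0 = 2 | 2·1 = 2
B: 1·4+5·2 = 14 | 2·7 = 14
gcd(1,5,2) = 1

Coefficients: [1, 5, 2]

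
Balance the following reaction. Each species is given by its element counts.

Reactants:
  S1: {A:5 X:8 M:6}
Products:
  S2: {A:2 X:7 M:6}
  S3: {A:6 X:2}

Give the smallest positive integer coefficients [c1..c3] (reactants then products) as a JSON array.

Coefficients: [2, 2, 1]

A: 2·5 = 10 | 2·2+1·6 = 10
X: 2·8 = 16 | 2·7+1·2 = 16
M: 2·6 = 12 | 2·6+1·0 = 12
gcd(2,2,1) = 1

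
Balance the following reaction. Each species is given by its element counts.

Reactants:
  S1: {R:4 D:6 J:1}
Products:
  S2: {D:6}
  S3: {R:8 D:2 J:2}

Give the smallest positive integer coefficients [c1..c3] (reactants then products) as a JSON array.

R: 6·4 = 24 | 5·0+3·8 = 24
D: 6·6 = 36 | 5·6+3·2 = 36
J: 6·1 = 6 | 5·0+3·2 = 6
gcd(6,5,3) = 1

Coefficients: [6, 5, 3]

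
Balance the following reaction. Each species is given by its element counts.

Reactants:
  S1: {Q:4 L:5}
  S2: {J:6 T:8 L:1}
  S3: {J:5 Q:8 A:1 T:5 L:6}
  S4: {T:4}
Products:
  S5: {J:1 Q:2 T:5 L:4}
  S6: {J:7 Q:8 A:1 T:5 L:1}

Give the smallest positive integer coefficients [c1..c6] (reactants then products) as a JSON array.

J: 2·0+1·6+1·5+3·0 = 11 | 4·1+1·7 = 11
Q: 2·4+1·0+1·8+3·0 = 16 | 4·2+1·8 = 16
A: 2·0+1·0+1·1+3·0 = 1 | 4·0+1·1 = 1
T: 2·0+1·8+1·5+3·4 = 25 | 4·5+1·5 = 25
L: 2·5+1·1+1·6+3·0 = 17 | 4·4+1·1 = 17
gcd(2,1,1,3,4,1) = 1

Coefficients: [2, 1, 1, 3, 4, 1]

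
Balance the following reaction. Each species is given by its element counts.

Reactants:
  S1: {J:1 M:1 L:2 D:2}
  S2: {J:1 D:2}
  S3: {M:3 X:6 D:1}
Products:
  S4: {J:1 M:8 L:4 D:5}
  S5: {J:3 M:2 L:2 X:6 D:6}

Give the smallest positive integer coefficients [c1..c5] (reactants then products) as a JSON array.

Coefficients: [5, 5, 3, 1, 3]

J: 5·1+5·1+3·0 = 10 | 1·1+3·3 = 10
M: 5·1+5·0+3·3 = 14 | 1·8+3·2 = 14
L: 5·2+5·0+3·0 = 10 | 1·4+3·2 = 10
X: 5·0+5·0+3·6 = 18 | 1·0+3·6 = 18
D: 5·2+5·2+3·1 = 23 | 1·5+3·6 = 23
gcd(5,5,3,1,3) = 1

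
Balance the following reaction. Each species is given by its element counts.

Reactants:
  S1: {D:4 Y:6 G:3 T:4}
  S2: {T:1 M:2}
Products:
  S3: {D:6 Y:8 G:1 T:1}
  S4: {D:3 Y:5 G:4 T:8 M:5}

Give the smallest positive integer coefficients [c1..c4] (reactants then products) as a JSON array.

Coefficients: [3, 5, 1, 2]

D: 3·4+5·0 = 12 | 1·6+2·3 = 12
Y: 3·6+5·0 = 18 | 1·8+2·5 = 18
G: 3·3+5·0 = 9 | 1·1+2·4 = 9
T: 3·4+5·1 = 17 | 1·1+2·8 = 17
M: 3·0+5·2 = 10 | 1·0+2·5 = 10
gcd(3,5,1,2) = 1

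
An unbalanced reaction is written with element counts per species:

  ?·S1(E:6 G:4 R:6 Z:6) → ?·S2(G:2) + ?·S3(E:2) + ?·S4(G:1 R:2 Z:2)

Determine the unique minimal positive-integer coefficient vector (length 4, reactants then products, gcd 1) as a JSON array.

E: 2·6 = 12 | 1·0+6·2+6·0 = 12
G: 2·4 = 8 | 1·2+6·0+6·1 = 8
R: 2·6 = 12 | 1·0+6·0+6·2 = 12
Z: 2·6 = 12 | 1·0+6·0+6·2 = 12
gcd(2,1,6,6) = 1

Coefficients: [2, 1, 6, 6]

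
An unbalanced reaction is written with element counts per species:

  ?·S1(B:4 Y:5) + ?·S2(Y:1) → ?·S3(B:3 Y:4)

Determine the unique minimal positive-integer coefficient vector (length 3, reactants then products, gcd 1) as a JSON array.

B: 3·4+1·0 = 12 | 4·3 = 12
Y: 3·5+1·1 = 16 | 4·4 = 16
gcd(3,1,4) = 1

Coefficients: [3, 1, 4]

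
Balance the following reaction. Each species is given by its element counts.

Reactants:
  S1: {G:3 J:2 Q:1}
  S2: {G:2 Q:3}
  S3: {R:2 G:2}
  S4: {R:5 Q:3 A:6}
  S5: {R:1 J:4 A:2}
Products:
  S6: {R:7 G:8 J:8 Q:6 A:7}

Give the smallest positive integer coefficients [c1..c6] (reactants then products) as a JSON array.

R: 6·0+3·0+4·2+3·5+5·1 = 28 | 4·7 = 28
G: 6·3+3·2+4·2+3·0+5·0 = 32 | 4·8 = 32
J: 6·2+3·0+4·0+3·0+5·4 = 32 | 4·8 = 32
Q: 6·1+3·3+4·0+3·3+5·0 = 24 | 4·6 = 24
A: 6·0+3·0+4·0+3·6+5·2 = 28 | 4·7 = 28
gcd(6,3,4,3,5,4) = 1

Coefficients: [6, 3, 4, 3, 5, 4]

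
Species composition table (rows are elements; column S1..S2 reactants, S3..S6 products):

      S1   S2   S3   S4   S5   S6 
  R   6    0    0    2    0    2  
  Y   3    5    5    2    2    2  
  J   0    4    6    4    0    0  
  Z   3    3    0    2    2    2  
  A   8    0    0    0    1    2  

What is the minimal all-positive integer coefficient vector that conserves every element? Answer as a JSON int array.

R: 1·6+5·0 = 6 | 2·0+2·2+6·0+1·2 = 6
Y: 1·3+5·5 = 28 | 2·5+2·2+6·2+1·2 = 28
J: 1·0+5·4 = 20 | 2·6+2·4+6·0+1·0 = 20
Z: 1·3+5·3 = 18 | 2·0+2·2+6·2+1·2 = 18
A: 1·8+5·0 = 8 | 2·0+2·0+6·1+1·2 = 8
gcd(1,5,2,2,6,1) = 1

Coefficients: [1, 5, 2, 2, 6, 1]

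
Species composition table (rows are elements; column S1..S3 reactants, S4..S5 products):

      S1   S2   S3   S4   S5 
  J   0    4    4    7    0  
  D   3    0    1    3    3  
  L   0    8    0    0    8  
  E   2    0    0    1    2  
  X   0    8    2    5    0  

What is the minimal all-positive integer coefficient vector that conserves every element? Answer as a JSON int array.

J: 3·0+1·4+6·4 = 28 | 4·7+1·0 = 28
D: 3·3+1·0+6·1 = 15 | 4·3+1·3 = 15
L: 3·0+1·8+6·0 = 8 | 4·0+1·8 = 8
E: 3·2+1·0+6·0 = 6 | 4·1+1·2 = 6
X: 3·0+1·8+6·2 = 20 | 4·5+1·0 = 20
gcd(3,1,6,4,1) = 1

Coefficients: [3, 1, 6, 4, 1]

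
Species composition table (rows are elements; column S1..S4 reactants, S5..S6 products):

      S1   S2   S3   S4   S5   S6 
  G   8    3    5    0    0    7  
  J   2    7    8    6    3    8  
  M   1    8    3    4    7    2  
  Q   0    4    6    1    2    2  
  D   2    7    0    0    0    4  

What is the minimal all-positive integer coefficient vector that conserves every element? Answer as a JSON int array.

Coefficients: [3, 2, 1, 4, 4, 5]

G: 3·8+2·3+1·5+4·0 = 35 | 4·0+5·7 = 35
J: 3·2+2·7+1·8+4·6 = 52 | 4·3+5·8 = 52
M: 3·1+2·8+1·3+4·4 = 38 | 4·7+5·2 = 38
Q: 3·0+2·4+1·6+4·1 = 18 | 4·2+5·2 = 18
D: 3·2+2·7+1·0+4·0 = 20 | 4·0+5·4 = 20
gcd(3,2,1,4,4,5) = 1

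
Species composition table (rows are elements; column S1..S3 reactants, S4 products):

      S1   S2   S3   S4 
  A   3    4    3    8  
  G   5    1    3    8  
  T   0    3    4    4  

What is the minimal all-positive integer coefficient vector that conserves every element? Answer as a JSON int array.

Coefficients: [6, 4, 2, 5]

A: 6·3+4·4+2·3 = 40 | 5·8 = 40
G: 6·5+4·1+2·3 = 40 | 5·8 = 40
T: 6·0+4·3+2·4 = 20 | 5·4 = 20
gcd(6,4,2,5) = 1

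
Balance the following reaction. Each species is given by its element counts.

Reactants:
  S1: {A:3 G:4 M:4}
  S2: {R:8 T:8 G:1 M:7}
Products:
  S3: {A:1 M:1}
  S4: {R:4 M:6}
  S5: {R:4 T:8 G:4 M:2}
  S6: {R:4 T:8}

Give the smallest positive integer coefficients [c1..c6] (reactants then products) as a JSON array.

A: 2·3+4·0 = 6 | 6·1+4·0+3·0+1·0 = 6
R: 2·0+4·8 = 32 | 6·0+4·4+3·4+1·4 = 32
T: 2·0+4·8 = 32 | 6·0+4·0+3·8+1·8 = 32
G: 2·4+4·1 = 12 | 6·0+4·0+3·4+1·0 = 12
M: 2·4+4·7 = 36 | 6·1+4·6+3·2+1·0 = 36
gcd(2,4,6,4,3,1) = 1

Coefficients: [2, 4, 6, 4, 3, 1]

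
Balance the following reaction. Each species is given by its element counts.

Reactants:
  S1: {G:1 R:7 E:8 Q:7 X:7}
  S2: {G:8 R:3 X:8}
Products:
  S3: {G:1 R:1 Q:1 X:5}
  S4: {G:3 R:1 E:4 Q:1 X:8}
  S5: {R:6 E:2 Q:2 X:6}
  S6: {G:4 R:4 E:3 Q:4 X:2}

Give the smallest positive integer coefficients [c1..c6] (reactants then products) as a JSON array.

G: 5·1+4·8 = 37 | 1·1+4·3+3·0+6·4 = 37
R: 5·7+4·3 = 47 | 1·1+4·1+3·6+6·4 = 47
E: 5·8+4·0 = 40 | 1·0+4·4+3·2+6·3 = 40
Q: 5·7+4·0 = 35 | 1·1+4·1+3·2+6·4 = 35
X: 5·7+4·8 = 67 | 1·5+4·8+3·6+6·2 = 67
gcd(5,4,1,4,3,6) = 1

Coefficients: [5, 4, 1, 4, 3, 6]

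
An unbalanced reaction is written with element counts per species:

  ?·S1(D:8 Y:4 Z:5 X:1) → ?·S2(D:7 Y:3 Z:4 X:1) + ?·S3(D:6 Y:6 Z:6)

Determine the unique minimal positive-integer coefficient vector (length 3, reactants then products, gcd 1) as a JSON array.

Coefficients: [6, 6, 1]

D: 6·8 = 48 | 6·7+1·6 = 48
Y: 6·4 = 24 | 6·3+1·6 = 24
Z: 6·5 = 30 | 6·4+1·6 = 30
X: 6·1 = 6 | 6·1+1·0 = 6
gcd(6,6,1) = 1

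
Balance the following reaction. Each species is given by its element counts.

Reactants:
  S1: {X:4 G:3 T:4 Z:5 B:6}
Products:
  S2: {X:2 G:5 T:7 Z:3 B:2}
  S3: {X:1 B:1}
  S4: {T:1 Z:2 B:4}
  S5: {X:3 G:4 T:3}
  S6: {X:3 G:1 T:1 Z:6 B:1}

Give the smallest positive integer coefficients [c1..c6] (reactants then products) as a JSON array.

Coefficients: [5, 1, 6, 5, 2, 2]

X: 5·4 = 20 | 1·2+6·1+5·0+2·3+2·3 = 20
G: 5·3 = 15 | 1·5+6·0+5·0+2·4+2·1 = 15
T: 5·4 = 20 | 1·7+6·0+5·1+2·3+2·1 = 20
Z: 5·5 = 25 | 1·3+6·0+5·2+2·0+2·6 = 25
B: 5·6 = 30 | 1·2+6·1+5·4+2·0+2·1 = 30
gcd(5,1,6,5,2,2) = 1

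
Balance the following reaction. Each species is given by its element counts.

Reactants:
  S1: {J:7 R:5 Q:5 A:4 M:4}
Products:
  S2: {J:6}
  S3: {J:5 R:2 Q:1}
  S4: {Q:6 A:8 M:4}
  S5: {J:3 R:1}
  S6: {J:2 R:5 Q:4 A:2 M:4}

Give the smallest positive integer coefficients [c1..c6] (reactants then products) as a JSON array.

Coefficients: [6, 1, 2, 2, 6, 4]

J: 6·7 = 42 | 1·6+2·5+2·0+6·3+4·2 = 42
R: 6·5 = 30 | 1·0+2·2+2·0+6·1+4·5 = 30
Q: 6·5 = 30 | 1·0+2·1+2·6+6·0+4·4 = 30
A: 6·4 = 24 | 1·0+2·0+2·8+6·0+4·2 = 24
M: 6·4 = 24 | 1·0+2·0+2·4+6·0+4·4 = 24
gcd(6,1,2,2,6,4) = 1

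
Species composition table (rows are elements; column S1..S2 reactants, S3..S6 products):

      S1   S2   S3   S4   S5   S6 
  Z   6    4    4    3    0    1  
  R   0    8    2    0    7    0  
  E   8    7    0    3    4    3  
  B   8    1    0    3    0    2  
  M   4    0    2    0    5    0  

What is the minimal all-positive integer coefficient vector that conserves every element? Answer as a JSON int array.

Coefficients: [3, 2, 1, 6, 2, 4]

Z: 3·6+2·4 = 26 | 1·4+6·3+2·0+4·1 = 26
R: 3·0+2·8 = 16 | 1·2+6·0+2·7+4·0 = 16
E: 3·8+2·7 = 38 | 1·0+6·3+2·4+4·3 = 38
B: 3·8+2·1 = 26 | 1·0+6·3+2·0+4·2 = 26
M: 3·4+2·0 = 12 | 1·2+6·0+2·5+4·0 = 12
gcd(3,2,1,6,2,4) = 1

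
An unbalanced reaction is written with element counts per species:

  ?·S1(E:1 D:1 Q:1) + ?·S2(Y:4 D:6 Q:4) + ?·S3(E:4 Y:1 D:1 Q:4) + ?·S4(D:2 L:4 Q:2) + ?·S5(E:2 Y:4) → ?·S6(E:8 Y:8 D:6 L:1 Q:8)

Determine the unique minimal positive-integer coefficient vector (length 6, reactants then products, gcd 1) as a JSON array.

E: 6·1+2·0+4·4+1·0+5·2 = 32 | 4·8 = 32
Y: 6·0+2·4+4·1+1·0+5·4 = 32 | 4·8 = 32
D: 6·1+2·6+4·1+1·2+5·0 = 24 | 4·6 = 24
L: 6·0+2·0+4·0+1·4+5·0 = 4 | 4·1 = 4
Q: 6·1+2·4+4·4+1·2+5·0 = 32 | 4·8 = 32
gcd(6,2,4,1,5,4) = 1

Coefficients: [6, 2, 4, 1, 5, 4]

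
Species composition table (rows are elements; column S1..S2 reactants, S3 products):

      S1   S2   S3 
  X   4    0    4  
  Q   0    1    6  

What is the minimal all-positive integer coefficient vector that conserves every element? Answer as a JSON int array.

Coefficients: [1, 6, 1]

X: 1·4+6·0 = 4 | 1·4 = 4
Q: 1·0+6·1 = 6 | 1·6 = 6
gcd(1,6,1) = 1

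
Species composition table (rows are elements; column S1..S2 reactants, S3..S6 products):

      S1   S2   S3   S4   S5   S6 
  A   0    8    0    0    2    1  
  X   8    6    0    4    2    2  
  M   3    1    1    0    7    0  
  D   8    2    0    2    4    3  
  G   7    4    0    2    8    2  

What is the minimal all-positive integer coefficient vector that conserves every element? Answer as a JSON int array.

A: 4·0+1·8 = 8 | 6·0+6·0+1·2+6·1 = 8
X: 4·8+1·6 = 38 | 6·0+6·4+1·2+6·2 = 38
M: 4·3+1·1 = 13 | 6·1+6·0+1·7+6·0 = 13
D: 4·8+1·2 = 34 | 6·0+6·2+1·4+6·3 = 34
G: 4·7+1·4 = 32 | 6·0+6·2+1·8+6·2 = 32
gcd(4,1,6,6,1,6) = 1

Coefficients: [4, 1, 6, 6, 1, 6]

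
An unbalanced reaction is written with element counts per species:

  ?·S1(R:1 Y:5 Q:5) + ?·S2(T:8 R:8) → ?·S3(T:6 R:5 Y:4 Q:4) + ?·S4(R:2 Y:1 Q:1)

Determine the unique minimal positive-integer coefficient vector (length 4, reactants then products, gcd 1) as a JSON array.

Coefficients: [4, 3, 4, 4]

T: 4·0+3·8 = 24 | 4·6+4·0 = 24
R: 4·1+3·8 = 28 | 4·5+4·2 = 28
Y: 4·5+3·0 = 20 | 4·4+4·1 = 20
Q: 4·5+3·0 = 20 | 4·4+4·1 = 20
gcd(4,3,4,4) = 1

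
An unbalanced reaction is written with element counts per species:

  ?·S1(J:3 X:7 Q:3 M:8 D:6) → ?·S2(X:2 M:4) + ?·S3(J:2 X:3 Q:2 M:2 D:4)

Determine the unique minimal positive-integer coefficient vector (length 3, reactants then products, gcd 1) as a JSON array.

J: 4·3 = 12 | 5·0+6·2 = 12
X: 4·7 = 28 | 5·2+6·3 = 28
Q: 4·3 = 12 | 5·0+6·2 = 12
M: 4·8 = 32 | 5·4+6·2 = 32
D: 4·6 = 24 | 5·0+6·4 = 24
gcd(4,5,6) = 1

Coefficients: [4, 5, 6]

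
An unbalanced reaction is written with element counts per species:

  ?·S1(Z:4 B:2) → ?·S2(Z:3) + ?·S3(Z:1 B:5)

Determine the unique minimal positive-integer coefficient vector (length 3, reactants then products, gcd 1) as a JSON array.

Coefficients: [5, 6, 2]

Z: 5·4 = 20 | 6·3+2·1 = 20
B: 5·2 = 10 | 6·0+2·5 = 10
gcd(5,6,2) = 1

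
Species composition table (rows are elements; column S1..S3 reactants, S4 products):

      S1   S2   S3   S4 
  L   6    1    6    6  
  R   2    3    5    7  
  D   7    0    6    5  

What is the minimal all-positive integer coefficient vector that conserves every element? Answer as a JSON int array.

Coefficients: [1, 6, 3, 5]

L: 1·6+6·1+3·6 = 30 | 5·6 = 30
R: 1·2+6·3+3·5 = 35 | 5·7 = 35
D: 1·7+6·0+3·6 = 25 | 5·5 = 25
gcd(1,6,3,5) = 1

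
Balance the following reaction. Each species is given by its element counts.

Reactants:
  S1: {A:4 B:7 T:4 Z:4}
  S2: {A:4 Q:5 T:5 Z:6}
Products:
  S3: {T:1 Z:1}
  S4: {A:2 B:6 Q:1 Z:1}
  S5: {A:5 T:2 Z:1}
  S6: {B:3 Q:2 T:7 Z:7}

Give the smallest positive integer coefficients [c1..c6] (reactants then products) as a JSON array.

Coefficients: [3, 1, 6, 3, 2, 1]

A: 3·4+1·4 = 16 | 6·0+3·2+2·5+1·0 = 16
B: 3·7+1·0 = 21 | 6·0+3·6+2·0+1·3 = 21
Q: 3·0+1·5 = 5 | 6·0+3·1+2·0+1·2 = 5
T: 3·4+1·5 = 17 | 6·1+3·0+2·2+1·7 = 17
Z: 3·4+1·6 = 18 | 6·1+3·1+2·1+1·7 = 18
gcd(3,1,6,3,2,1) = 1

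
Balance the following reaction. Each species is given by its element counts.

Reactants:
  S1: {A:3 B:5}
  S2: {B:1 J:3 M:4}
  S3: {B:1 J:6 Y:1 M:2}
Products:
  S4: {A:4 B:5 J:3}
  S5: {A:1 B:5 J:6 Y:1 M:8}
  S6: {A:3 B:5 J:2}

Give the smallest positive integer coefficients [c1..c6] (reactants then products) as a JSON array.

A: 5·3+3·0+2·0 = 15 | 1·4+2·1+3·3 = 15
B: 5·5+3·1+2·1 = 30 | 1·5+2·5+3·5 = 30
J: 5·0+3·3+2·6 = 21 | 1·3+2·6+3·2 = 21
Y: 5·0+3·0+2·1 = 2 | 1·0+2·1+3·0 = 2
M: 5·0+3·4+2·2 = 16 | 1·0+2·8+3·0 = 16
gcd(5,3,2,1,2,3) = 1

Coefficients: [5, 3, 2, 1, 2, 3]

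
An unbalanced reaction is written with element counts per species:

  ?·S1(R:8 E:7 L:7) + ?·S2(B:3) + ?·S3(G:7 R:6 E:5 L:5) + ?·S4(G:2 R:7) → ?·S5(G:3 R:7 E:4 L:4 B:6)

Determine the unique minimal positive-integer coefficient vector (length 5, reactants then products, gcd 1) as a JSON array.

G: 1·0+6·0+1·7+1·2 = 9 | 3·3 = 9
R: 1·8+6·0+1·6+1·7 = 21 | 3·7 = 21
E: 1·7+6·0+1·5+1·0 = 12 | 3·4 = 12
L: 1·7+6·0+1·5+1·0 = 12 | 3·4 = 12
B: 1·0+6·3+1·0+1·0 = 18 | 3·6 = 18
gcd(1,6,1,1,3) = 1

Coefficients: [1, 6, 1, 1, 3]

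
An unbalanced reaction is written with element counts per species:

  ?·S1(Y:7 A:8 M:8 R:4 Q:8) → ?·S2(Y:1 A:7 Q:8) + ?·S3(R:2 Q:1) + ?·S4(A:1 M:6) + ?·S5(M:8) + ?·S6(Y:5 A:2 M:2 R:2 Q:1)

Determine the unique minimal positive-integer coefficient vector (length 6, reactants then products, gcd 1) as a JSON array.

Y: 4·7 = 28 | 3·1+3·0+1·0+2·0+5·5 = 28
A: 4·8 = 32 | 3·7+3·0+1·1+2·0+5·2 = 32
M: 4·8 = 32 | 3·0+3·0+1·6+2·8+5·2 = 32
R: 4·4 = 16 | 3·0+3·2+1·0+2·0+5·2 = 16
Q: 4·8 = 32 | 3·8+3·1+1·0+2·0+5·1 = 32
gcd(4,3,3,1,2,5) = 1

Coefficients: [4, 3, 3, 1, 2, 5]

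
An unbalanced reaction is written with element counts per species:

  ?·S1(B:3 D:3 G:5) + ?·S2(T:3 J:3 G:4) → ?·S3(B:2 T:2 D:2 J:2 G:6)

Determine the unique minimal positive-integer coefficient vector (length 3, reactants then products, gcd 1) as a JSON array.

B: 2·3+2·0 = 6 | 3·2 = 6
T: 2·0+2·3 = 6 | 3·2 = 6
D: 2·3+2·0 = 6 | 3·2 = 6
J: 2·0+2·3 = 6 | 3·2 = 6
G: 2·5+2·4 = 18 | 3·6 = 18
gcd(2,2,3) = 1

Coefficients: [2, 2, 3]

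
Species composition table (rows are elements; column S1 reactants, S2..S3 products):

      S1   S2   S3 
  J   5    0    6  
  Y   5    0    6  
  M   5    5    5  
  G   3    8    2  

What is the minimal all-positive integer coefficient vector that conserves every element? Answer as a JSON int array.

J: 6·5 = 30 | 1·0+5·6 = 30
Y: 6·5 = 30 | 1·0+5·6 = 30
M: 6·5 = 30 | 1·5+5·5 = 30
G: 6·3 = 18 | 1·8+5·2 = 18
gcd(6,1,5) = 1

Coefficients: [6, 1, 5]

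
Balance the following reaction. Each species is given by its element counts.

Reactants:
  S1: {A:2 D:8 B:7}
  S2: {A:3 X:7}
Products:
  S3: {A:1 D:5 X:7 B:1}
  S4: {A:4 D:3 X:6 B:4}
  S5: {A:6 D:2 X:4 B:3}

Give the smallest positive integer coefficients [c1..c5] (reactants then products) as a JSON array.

A: 3·2+6·3 = 24 | 2·1+4·4+1·6 = 24
D: 3·8+6·0 = 24 | 2·5+4·3+1·2 = 24
X: 3·0+6·7 = 42 | 2·7+4·6+1·4 = 42
B: 3·7+6·0 = 21 | 2·1+4·4+1·3 = 21
gcd(3,6,2,4,1) = 1

Coefficients: [3, 6, 2, 4, 1]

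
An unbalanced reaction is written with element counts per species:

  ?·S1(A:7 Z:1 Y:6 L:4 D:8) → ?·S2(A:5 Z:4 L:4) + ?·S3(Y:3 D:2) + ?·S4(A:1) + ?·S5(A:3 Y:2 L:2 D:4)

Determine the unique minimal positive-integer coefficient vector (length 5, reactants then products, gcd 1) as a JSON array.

A: 4·7 = 28 | 1·5+4·0+5·1+6·3 = 28
Z: 4·1 = 4 | 1·4+4·0+5·0+6·0 = 4
Y: 4·6 = 24 | 1·0+4·3+5·0+6·2 = 24
L: 4·4 = 16 | 1·4+4·0+5·0+6·2 = 16
D: 4·8 = 32 | 1·0+4·2+5·0+6·4 = 32
gcd(4,1,4,5,6) = 1

Coefficients: [4, 1, 4, 5, 6]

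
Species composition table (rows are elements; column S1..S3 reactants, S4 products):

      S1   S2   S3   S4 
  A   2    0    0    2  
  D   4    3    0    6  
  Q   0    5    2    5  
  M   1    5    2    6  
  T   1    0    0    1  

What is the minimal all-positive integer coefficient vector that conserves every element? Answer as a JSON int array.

Coefficients: [6, 4, 5, 6]

A: 6·2+4·0+5·0 = 12 | 6·2 = 12
D: 6·4+4·3+5·0 = 36 | 6·6 = 36
Q: 6·0+4·5+5·2 = 30 | 6·5 = 30
M: 6·1+4·5+5·2 = 36 | 6·6 = 36
T: 6·1+4·0+5·0 = 6 | 6·1 = 6
gcd(6,4,5,6) = 1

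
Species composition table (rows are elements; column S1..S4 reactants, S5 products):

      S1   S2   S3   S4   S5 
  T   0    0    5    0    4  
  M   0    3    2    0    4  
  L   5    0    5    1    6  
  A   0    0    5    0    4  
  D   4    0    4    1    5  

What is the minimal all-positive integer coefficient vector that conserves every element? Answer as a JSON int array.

T: 1·0+4·0+4·5+5·0 = 20 | 5·4 = 20
M: 1·0+4·3+4·2+5·0 = 20 | 5·4 = 20
L: 1·5+4·0+4·5+5·1 = 30 | 5·6 = 30
A: 1·0+4·0+4·5+5·0 = 20 | 5·4 = 20
D: 1·4+4·0+4·4+5·1 = 25 | 5·5 = 25
gcd(1,4,4,5,5) = 1

Coefficients: [1, 4, 4, 5, 5]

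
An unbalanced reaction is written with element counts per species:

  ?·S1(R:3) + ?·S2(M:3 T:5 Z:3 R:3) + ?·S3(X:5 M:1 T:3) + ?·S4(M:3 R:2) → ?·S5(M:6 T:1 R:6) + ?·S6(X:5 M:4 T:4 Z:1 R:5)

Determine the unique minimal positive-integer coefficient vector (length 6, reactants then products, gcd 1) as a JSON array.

X: 4·0+1·0+3·5+6·0 = 15 | 2·0+3·5 = 15
M: 4·0+1·3+3·1+6·3 = 24 | 2·6+3·4 = 24
T: 4·0+1·5+3·3+6·0 = 14 | 2·1+3·4 = 14
Z: 4·0+1·3+3·0+6·0 = 3 | 2·0+3·1 = 3
R: 4·3+1·3+3·0+6·2 = 27 | 2·6+3·5 = 27
gcd(4,1,3,6,2,3) = 1

Coefficients: [4, 1, 3, 6, 2, 3]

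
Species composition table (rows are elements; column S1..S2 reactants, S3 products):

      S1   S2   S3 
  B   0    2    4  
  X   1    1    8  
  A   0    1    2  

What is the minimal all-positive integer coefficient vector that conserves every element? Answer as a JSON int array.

B: 6·0+2·2 = 4 | 1·4 = 4
X: 6·1+2·1 = 8 | 1·8 = 8
A: 6·0+2·1 = 2 | 1·2 = 2
gcd(6,2,1) = 1

Coefficients: [6, 2, 1]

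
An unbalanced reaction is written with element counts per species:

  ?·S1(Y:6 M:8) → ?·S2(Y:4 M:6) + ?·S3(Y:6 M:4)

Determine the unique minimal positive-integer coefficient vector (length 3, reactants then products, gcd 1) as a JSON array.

Coefficients: [5, 6, 1]

Y: 5·6 = 30 | 6·4+1·6 = 30
M: 5·8 = 40 | 6·6+1·4 = 40
gcd(5,6,1) = 1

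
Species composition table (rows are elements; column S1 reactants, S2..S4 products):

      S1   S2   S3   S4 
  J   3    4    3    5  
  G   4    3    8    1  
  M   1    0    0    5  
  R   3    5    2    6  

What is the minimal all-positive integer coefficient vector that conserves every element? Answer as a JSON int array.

J: 5·3 = 15 | 1·4+2·3+1·5 = 15
G: 5·4 = 20 | 1·3+2·8+1·1 = 20
M: 5·1 = 5 | 1·0+2·0+1·5 = 5
R: 5·3 = 15 | 1·5+2·2+1·6 = 15
gcd(5,1,2,1) = 1

Coefficients: [5, 1, 2, 1]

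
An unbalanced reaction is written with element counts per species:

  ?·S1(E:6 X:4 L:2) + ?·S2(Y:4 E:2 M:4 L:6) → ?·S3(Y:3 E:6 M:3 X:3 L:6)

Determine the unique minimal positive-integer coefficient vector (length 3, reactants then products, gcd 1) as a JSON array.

Coefficients: [3, 3, 4]

Y: 3·0+3·4 = 12 | 4·3 = 12
E: 3·6+3·2 = 24 | 4·6 = 24
M: 3·0+3·4 = 12 | 4·3 = 12
X: 3·4+3·0 = 12 | 4·3 = 12
L: 3·2+3·6 = 24 | 4·6 = 24
gcd(3,3,4) = 1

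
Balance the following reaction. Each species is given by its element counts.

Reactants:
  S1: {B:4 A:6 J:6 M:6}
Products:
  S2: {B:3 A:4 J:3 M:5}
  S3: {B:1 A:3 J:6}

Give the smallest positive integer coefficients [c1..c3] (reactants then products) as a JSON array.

B: 5·4 = 20 | 6·3+2·1 = 20
A: 5·6 = 30 | 6·4+2·3 = 30
J: 5·6 = 30 | 6·3+2·6 = 30
M: 5·6 = 30 | 6·5+2·0 = 30
gcd(5,6,2) = 1

Coefficients: [5, 6, 2]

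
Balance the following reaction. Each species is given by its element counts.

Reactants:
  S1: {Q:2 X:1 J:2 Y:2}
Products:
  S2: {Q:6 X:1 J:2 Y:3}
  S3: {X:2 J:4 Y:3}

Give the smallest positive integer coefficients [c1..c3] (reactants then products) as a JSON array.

Coefficients: [3, 1, 1]

Q: 3·2 = 6 | 1·6+1·0 = 6
X: 3·1 = 3 | 1·1+1·2 = 3
J: 3·2 = 6 | 1·2+1·4 = 6
Y: 3·2 = 6 | 1·3+1·3 = 6
gcd(3,1,1) = 1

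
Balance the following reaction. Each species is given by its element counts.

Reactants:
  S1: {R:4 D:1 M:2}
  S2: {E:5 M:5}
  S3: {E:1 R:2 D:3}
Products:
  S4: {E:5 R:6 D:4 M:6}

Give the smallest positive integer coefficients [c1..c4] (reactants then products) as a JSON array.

E: 5·0+4·5+5·1 = 25 | 5·5 = 25
R: 5·4+4·0+5·2 = 30 | 5·6 = 30
D: 5·1+4·0+5·3 = 20 | 5·4 = 20
M: 5·2+4·5+5·0 = 30 | 5·6 = 30
gcd(5,4,5,5) = 1

Coefficients: [5, 4, 5, 5]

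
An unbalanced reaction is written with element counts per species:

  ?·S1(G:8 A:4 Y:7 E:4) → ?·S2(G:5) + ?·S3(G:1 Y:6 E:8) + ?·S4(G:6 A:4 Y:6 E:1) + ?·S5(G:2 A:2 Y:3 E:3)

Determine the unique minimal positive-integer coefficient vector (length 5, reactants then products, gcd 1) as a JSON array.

Coefficients: [6, 3, 1, 4, 4]

G: 6·8 = 48 | 3·5+1·1+4·6+4·2 = 48
A: 6·4 = 24 | 3·0+1·0+4·4+4·2 = 24
Y: 6·7 = 42 | 3·0+1·6+4·6+4·3 = 42
E: 6·4 = 24 | 3·0+1·8+4·1+4·3 = 24
gcd(6,3,1,4,4) = 1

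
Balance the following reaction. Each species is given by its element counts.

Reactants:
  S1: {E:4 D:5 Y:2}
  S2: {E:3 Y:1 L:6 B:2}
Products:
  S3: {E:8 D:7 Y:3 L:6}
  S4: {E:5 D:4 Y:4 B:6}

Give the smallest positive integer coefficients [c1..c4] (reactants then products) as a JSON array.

Coefficients: [5, 3, 3, 1]

E: 5·4+3·3 = 29 | 3·8+1·5 = 29
D: 5·5+3·0 = 25 | 3·7+1·4 = 25
Y: 5·2+3·1 = 13 | 3·3+1·4 = 13
L: 5·0+3·6 = 18 | 3·6+1·0 = 18
B: 5·0+3·2 = 6 | 3·0+1·6 = 6
gcd(5,3,3,1) = 1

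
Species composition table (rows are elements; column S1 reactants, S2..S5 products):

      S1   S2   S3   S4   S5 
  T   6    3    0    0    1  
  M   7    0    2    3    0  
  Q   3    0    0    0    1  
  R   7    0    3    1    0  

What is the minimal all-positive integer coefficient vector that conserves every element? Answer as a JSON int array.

Coefficients: [1, 1, 2, 1, 3]

T: 1·6 = 6 | 1·3+2·0+1·0+3·1 = 6
M: 1·7 = 7 | 1·0+2·2+1·3+3·0 = 7
Q: 1·3 = 3 | 1·0+2·0+1·0+3·1 = 3
R: 1·7 = 7 | 1·0+2·3+1·1+3·0 = 7
gcd(1,1,2,1,3) = 1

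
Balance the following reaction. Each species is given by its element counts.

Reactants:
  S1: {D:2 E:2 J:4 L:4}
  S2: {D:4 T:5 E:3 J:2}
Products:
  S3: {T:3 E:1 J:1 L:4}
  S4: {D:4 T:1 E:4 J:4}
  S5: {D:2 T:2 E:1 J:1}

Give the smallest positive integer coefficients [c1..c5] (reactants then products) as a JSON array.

D: 1·2+2·4 = 10 | 1·0+1·4+3·2 = 10
T: 1·0+2·5 = 10 | 1·3+1·1+3·2 = 10
E: 1·2+2·3 = 8 | 1·1+1·4+3·1 = 8
J: 1·4+2·2 = 8 | 1·1+1·4+3·1 = 8
L: 1·4+2·0 = 4 | 1·4+1·0+3·0 = 4
gcd(1,2,1,1,3) = 1

Coefficients: [1, 2, 1, 1, 3]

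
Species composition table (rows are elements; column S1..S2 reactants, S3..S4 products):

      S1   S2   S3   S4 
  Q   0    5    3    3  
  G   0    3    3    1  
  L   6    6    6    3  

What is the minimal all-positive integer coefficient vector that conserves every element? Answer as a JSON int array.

Q: 1·0+6·5 = 30 | 4·3+6·3 = 30
G: 1·0+6·3 = 18 | 4·3+6·1 = 18
L: 1·6+6·6 = 42 | 4·6+6·3 = 42
gcd(1,6,4,6) = 1

Coefficients: [1, 6, 4, 6]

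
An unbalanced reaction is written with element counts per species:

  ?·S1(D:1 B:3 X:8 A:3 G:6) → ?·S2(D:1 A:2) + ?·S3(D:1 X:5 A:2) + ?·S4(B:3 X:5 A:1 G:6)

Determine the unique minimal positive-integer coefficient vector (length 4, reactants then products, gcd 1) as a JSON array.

Coefficients: [5, 2, 3, 5]

D: 5·1 = 5 | 2·1+3·1+5·0 = 5
B: 5·3 = 15 | 2·0+3·0+5·3 = 15
X: 5·8 = 40 | 2·0+3·5+5·5 = 40
A: 5·3 = 15 | 2·2+3·2+5·1 = 15
G: 5·6 = 30 | 2·0+3·0+5·6 = 30
gcd(5,2,3,5) = 1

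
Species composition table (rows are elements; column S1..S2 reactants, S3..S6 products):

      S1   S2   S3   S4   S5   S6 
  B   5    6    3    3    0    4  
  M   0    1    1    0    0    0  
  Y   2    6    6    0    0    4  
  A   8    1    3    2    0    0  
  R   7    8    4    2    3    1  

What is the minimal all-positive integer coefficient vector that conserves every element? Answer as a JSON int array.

Coefficients: [2, 3, 3, 5, 5, 1]

B: 2·5+3·6 = 28 | 3·3+5·3+5·0+1·4 = 28
M: 2·0+3·1 = 3 | 3·1+5·0+5·0+1·0 = 3
Y: 2·2+3·6 = 22 | 3·6+5·0+5·0+1·4 = 22
A: 2·8+3·1 = 19 | 3·3+5·2+5·0+1·0 = 19
R: 2·7+3·8 = 38 | 3·4+5·2+5·3+1·1 = 38
gcd(2,3,3,5,5,1) = 1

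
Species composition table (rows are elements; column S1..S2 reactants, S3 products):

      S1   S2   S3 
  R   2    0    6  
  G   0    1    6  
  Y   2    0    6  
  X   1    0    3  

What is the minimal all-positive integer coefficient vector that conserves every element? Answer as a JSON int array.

Coefficients: [3, 6, 1]

R: 3·2+6·0 = 6 | 1·6 = 6
G: 3·0+6·1 = 6 | 1·6 = 6
Y: 3·2+6·0 = 6 | 1·6 = 6
X: 3·1+6·0 = 3 | 1·3 = 3
gcd(3,6,1) = 1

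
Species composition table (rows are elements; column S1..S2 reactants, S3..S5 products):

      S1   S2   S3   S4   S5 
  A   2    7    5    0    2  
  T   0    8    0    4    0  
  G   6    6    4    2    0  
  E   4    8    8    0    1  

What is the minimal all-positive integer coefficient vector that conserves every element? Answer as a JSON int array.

A: 1·2+3·7 = 23 | 3·5+6·0+4·2 = 23
T: 1·0+3·8 = 24 | 3·0+6·4+4·0 = 24
G: 1·6+3·6 = 24 | 3·4+6·2+4·0 = 24
E: 1·4+3·8 = 28 | 3·8+6·0+4·1 = 28
gcd(1,3,3,6,4) = 1

Coefficients: [1, 3, 3, 6, 4]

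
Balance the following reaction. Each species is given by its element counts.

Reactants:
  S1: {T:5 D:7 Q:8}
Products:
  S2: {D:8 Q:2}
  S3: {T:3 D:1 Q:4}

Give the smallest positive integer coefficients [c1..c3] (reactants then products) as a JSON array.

T: 3·5 = 15 | 2·0+5·3 = 15
D: 3·7 = 21 | 2·8+5·1 = 21
Q: 3·8 = 24 | 2·2+5·4 = 24
gcd(3,2,5) = 1

Coefficients: [3, 2, 5]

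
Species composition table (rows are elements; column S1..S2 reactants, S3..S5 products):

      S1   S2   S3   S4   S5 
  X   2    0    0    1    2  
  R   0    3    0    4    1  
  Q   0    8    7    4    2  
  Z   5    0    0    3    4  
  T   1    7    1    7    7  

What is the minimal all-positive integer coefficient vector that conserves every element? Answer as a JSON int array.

X: 2·2+3·0 = 4 | 2·0+2·1+1·2 = 4
R: 2·0+3·3 = 9 | 2·0+2·4+1·1 = 9
Q: 2·0+3·8 = 24 | 2·7+2·4+1·2 = 24
Z: 2·5+3·0 = 10 | 2·0+2·3+1·4 = 10
T: 2·1+3·7 = 23 | 2·1+2·7+1·7 = 23
gcd(2,3,2,2,1) = 1

Coefficients: [2, 3, 2, 2, 1]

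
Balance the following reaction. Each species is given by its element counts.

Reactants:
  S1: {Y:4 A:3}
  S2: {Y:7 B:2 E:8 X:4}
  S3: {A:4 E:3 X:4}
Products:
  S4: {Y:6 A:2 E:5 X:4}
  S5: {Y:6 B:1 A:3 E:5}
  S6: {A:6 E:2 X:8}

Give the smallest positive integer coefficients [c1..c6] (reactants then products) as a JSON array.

Y: 4·4+2·7+5·0 = 30 | 1·6+4·6+3·0 = 30
B: 4·0+2·2+5·0 = 4 | 1·0+4·1+3·0 = 4
A: 4·3+2·0+5·4 = 32 | 1·2+4·3+3·6 = 32
E: 4·0+2·8+5·3 = 31 | 1·5+4·5+3·2 = 31
X: 4·0+2·4+5·4 = 28 | 1·4+4·0+3·8 = 28
gcd(4,2,5,1,4,3) = 1

Coefficients: [4, 2, 5, 1, 4, 3]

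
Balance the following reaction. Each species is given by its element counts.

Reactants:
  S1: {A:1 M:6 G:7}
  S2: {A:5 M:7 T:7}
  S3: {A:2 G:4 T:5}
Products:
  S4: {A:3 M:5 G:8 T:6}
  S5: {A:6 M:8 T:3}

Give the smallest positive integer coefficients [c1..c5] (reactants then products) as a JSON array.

Coefficients: [4, 2, 5, 6, 1]

A: 4·1+2·5+5·2 = 24 | 6·3+1·6 = 24
M: 4·6+2·7+5·0 = 38 | 6·5+1·8 = 38
G: 4·7+2·0+5·4 = 48 | 6·8+1·0 = 48
T: 4·0+2·7+5·5 = 39 | 6·6+1·3 = 39
gcd(4,2,5,6,1) = 1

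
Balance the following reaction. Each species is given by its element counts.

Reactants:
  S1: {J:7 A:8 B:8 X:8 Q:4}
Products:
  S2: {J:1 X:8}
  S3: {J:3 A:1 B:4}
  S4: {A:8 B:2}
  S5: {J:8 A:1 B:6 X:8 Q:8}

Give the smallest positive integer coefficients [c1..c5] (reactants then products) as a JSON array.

J: 6·7 = 42 | 3·1+5·3+5·0+3·8 = 42
A: 6·8 = 48 | 3·0+5·1+5·8+3·1 = 48
B: 6·8 = 48 | 3·0+5·4+5·2+3·6 = 48
X: 6·8 = 48 | 3·8+5·0+5·0+3·8 = 48
Q: 6·4 = 24 | 3·0+5·0+5·0+3·8 = 24
gcd(6,3,5,5,3) = 1

Coefficients: [6, 3, 5, 5, 3]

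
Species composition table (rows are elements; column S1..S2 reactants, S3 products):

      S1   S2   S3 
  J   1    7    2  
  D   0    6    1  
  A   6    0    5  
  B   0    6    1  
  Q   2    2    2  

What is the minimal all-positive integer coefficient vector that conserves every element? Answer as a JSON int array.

Coefficients: [5, 1, 6]

J: 5·1+1·7 = 12 | 6·2 = 12
D: 5·0+1·6 = 6 | 6·1 = 6
A: 5·6+1·0 = 30 | 6·5 = 30
B: 5·0+1·6 = 6 | 6·1 = 6
Q: 5·2+1·2 = 12 | 6·2 = 12
gcd(5,1,6) = 1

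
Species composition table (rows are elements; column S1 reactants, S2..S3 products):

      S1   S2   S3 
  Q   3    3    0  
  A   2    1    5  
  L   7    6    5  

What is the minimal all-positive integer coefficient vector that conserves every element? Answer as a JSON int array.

Coefficients: [5, 5, 1]

Q: 5·3 = 15 | 5·3+1·0 = 15
A: 5·2 = 10 | 5·1+1·5 = 10
L: 5·7 = 35 | 5·6+1·5 = 35
gcd(5,5,1) = 1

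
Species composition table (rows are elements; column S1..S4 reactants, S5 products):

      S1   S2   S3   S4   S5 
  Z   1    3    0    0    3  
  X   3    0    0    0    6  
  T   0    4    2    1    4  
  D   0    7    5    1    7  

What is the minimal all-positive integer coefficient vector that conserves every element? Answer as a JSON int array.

Coefficients: [6, 1, 2, 4, 3]

Z: 6·1+1·3+2·0+4·0 = 9 | 3·3 = 9
X: 6·3+1·0+2·0+4·0 = 18 | 3·6 = 18
T: 6·0+1·4+2·2+4·1 = 12 | 3·4 = 12
D: 6·0+1·7+2·5+4·1 = 21 | 3·7 = 21
gcd(6,1,2,4,3) = 1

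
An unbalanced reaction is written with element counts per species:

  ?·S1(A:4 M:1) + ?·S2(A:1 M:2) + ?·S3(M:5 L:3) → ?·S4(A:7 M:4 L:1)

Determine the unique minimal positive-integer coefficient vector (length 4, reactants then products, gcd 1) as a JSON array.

A: 5·4+1·1+1·0 = 21 | 3·7 = 21
M: 5·1+1·2+1·5 = 12 | 3·4 = 12
L: 5·0+1·0+1·3 = 3 | 3·1 = 3
gcd(5,1,1,3) = 1

Coefficients: [5, 1, 1, 3]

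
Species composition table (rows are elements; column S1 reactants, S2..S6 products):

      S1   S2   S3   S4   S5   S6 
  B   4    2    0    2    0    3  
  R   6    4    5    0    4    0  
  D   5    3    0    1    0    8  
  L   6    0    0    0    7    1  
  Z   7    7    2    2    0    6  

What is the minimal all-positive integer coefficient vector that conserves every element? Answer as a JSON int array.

Coefficients: [5, 1, 2, 6, 4, 2]

B: 5·4 = 20 | 1·2+2·0+6·2+4·0+2·3 = 20
R: 5·6 = 30 | 1·4+2·5+6·0+4·4+2·0 = 30
D: 5·5 = 25 | 1·3+2·0+6·1+4·0+2·8 = 25
L: 5·6 = 30 | 1·0+2·0+6·0+4·7+2·1 = 30
Z: 5·7 = 35 | 1·7+2·2+6·2+4·0+2·6 = 35
gcd(5,1,2,6,4,2) = 1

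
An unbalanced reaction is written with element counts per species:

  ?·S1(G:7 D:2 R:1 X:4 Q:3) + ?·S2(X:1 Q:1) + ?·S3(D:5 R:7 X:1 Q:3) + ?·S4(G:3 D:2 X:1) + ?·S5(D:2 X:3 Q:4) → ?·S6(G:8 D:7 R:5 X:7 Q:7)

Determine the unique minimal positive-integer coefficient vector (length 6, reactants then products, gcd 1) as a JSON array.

G: 4·7+6·0+3·0+4·3+2·0 = 40 | 5·8 = 40
D: 4·2+6·0+3·5+4·2+2·2 = 35 | 5·7 = 35
R: 4·1+6·0+3·7+4·0+2·0 = 25 | 5·5 = 25
X: 4·4+6·1+3·1+4·1+2·3 = 35 | 5·7 = 35
Q: 4·3+6·1+3·3+4·0+2·4 = 35 | 5·7 = 35
gcd(4,6,3,4,2,5) = 1

Coefficients: [4, 6, 3, 4, 2, 5]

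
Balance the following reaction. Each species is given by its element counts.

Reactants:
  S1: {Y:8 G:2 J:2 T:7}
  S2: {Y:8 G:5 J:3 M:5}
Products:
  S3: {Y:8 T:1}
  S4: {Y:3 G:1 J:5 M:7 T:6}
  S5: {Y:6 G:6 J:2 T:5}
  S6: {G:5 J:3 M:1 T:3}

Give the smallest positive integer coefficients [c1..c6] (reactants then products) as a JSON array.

Coefficients: [5, 3, 5, 2, 3, 1]

Y: 5·8+3·8 = 64 | 5·8+2·3+3·6+1·0 = 64
G: 5·2+3·5 = 25 | 5·0+2·1+3·6+1·5 = 25
J: 5·2+3·3 = 19 | 5·0+2·5+3·2+1·3 = 19
M: 5·0+3·5 = 15 | 5·0+2·7+3·0+1·1 = 15
T: 5·7+3·0 = 35 | 5·1+2·6+3·5+1·3 = 35
gcd(5,3,5,2,3,1) = 1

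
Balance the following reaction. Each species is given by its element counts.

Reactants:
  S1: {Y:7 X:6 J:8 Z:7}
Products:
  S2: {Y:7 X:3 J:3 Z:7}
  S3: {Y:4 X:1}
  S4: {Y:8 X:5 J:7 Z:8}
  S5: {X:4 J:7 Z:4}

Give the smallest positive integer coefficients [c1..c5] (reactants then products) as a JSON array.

Y: 6·7 = 42 | 2·7+5·4+1·8+5·0 = 42
X: 6·6 = 36 | 2·3+5·1+1·5+5·4 = 36
J: 6·8 = 48 | 2·3+5·0+1·7+5·7 = 48
Z: 6·7 = 42 | 2·7+5·0+1·8+5·4 = 42
gcd(6,2,5,1,5) = 1

Coefficients: [6, 2, 5, 1, 5]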